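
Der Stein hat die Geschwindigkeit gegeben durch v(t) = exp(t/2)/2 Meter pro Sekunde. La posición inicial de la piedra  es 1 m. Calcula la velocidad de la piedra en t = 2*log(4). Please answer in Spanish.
Tenemos la velocidad v(t) = exp(t/2)/2. Sustituyendo t = 2*log(4): v(2*log(4)) = 2.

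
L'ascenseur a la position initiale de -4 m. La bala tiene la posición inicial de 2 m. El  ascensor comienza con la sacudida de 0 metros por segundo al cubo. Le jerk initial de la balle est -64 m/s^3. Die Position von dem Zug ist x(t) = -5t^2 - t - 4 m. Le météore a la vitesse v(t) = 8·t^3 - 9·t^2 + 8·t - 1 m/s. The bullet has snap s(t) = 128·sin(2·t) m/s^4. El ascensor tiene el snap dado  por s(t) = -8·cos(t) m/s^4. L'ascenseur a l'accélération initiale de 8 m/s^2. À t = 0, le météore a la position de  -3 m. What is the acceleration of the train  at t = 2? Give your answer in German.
Um dies zu lösen, müssen wir 2 Ableitungen unserer Gleichung für die Position x(t) = -5·t^2 - t - 4 nehmen. Durch Ableiten von der Position erhalten wir die Geschwindigkeit: v(t) = -10·t - 1. Die Ableitung von der Geschwindigkeit ergibt die Beschleunigung: a(t) = -10. Mit a(t) = -10 und Einsetzen von t = 2, finden wir a = -10.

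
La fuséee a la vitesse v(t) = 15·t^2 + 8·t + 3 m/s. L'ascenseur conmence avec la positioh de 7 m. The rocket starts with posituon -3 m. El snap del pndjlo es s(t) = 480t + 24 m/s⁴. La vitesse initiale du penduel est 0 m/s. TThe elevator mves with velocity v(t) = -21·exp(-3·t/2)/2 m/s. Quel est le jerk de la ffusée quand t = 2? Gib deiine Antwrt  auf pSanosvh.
Para resolver esto, necesitamos tomar 2 derivadas de nuestra ecuación de la velocidad v(t) = 15·t^2 + 8·t + 3. Derivando la velocidad, obtenemos la aceleración: a(t) = 30·t + 8. La derivada de la aceleración da la sacudida: j(t) = 30. Usando j(t) = 30 y sustituyendo t = 2, encontramos j = 30.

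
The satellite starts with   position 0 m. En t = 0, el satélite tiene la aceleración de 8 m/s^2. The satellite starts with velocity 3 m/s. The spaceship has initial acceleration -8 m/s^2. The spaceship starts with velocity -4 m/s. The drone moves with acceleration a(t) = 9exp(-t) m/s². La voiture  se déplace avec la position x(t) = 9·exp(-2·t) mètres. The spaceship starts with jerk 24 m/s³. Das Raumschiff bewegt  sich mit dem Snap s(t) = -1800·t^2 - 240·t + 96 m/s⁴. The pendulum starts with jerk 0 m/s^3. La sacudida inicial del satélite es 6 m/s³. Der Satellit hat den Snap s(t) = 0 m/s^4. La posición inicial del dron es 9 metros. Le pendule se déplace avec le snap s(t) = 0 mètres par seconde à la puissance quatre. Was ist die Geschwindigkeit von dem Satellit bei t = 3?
Um dies zu lösen, müssen wir 3 Integrale unserer Gleichung für den Snap s(t) = 0 finden. Mit ∫s(t)dt und Anwendung von j(0) = 6, finden wir j(t) = 6. Die Stammfunktion von dem Ruck ist die Beschleunigung. Mit a(0) = 8 erhalten wir a(t) = 6·t + 8. Mit ∫a(t)dt und Anwendung von v(0) = 3, finden wir v(t) = 3·t^2 + 8·t + 3. Wir haben die Geschwindigkeit v(t) = 3·t^2 + 8·t + 3. Durch Einsetzen von t = 3: v(3) = 54.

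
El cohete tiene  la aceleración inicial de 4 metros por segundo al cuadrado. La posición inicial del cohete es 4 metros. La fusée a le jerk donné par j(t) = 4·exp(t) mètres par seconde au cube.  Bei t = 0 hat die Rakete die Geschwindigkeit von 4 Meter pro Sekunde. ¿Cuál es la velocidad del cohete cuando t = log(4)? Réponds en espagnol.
Partiendo de la sacudida j(t) = 4·exp(t), tomamos 2 integrales. La integral de la sacudida, con a(0) = 4, da la aceleración: a(t) = 4·exp(t). Integrando la aceleración y usando la condición inicial v(0) = 4, obtenemos v(t) = 4·exp(t). Usando v(t) = 4·exp(t) y sustituyendo t = log(4), encontramos v = 16.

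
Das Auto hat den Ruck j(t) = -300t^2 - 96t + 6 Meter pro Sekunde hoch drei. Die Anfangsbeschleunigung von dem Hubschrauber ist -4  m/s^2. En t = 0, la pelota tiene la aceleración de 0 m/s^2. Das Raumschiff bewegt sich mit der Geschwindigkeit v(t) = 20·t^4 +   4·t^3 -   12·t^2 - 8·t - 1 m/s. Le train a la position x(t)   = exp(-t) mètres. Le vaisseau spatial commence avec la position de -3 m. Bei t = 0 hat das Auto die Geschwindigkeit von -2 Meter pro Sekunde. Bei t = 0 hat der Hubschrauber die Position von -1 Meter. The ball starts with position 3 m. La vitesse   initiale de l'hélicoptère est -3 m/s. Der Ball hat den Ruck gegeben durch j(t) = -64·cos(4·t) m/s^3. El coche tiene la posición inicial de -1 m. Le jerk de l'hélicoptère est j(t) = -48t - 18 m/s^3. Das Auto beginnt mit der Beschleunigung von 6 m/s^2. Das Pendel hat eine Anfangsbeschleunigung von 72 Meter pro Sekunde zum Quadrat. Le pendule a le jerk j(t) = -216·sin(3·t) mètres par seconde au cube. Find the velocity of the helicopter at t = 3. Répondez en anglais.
We need to integrate our jerk equation j(t) = -48·t - 18 2 times. Integrating jerk and using the initial condition a(0) = -4, we get a(t) = -24·t^2 - 18·t - 4. The integral of acceleration is velocity. Using v(0) = -3, we get v(t) = -8·t^3 - 9·t^2 - 4·t - 3. From the given velocity equation v(t) = -8·t^3 - 9·t^2 - 4·t - 3, we substitute t = 3 to get v = -312.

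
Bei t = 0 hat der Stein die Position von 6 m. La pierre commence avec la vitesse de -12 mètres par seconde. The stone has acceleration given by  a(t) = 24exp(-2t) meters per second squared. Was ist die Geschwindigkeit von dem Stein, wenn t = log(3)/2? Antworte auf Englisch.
We need to integrate our acceleration equation a(t) = 24·exp(-2·t) 1 time. Integrating acceleration and using the initial condition v(0) = -12, we get v(t) = -12·exp(-2·t). From the given velocity equation v(t) = -12·exp(-2·t), we substitute t = log(3)/2 to get v = -4.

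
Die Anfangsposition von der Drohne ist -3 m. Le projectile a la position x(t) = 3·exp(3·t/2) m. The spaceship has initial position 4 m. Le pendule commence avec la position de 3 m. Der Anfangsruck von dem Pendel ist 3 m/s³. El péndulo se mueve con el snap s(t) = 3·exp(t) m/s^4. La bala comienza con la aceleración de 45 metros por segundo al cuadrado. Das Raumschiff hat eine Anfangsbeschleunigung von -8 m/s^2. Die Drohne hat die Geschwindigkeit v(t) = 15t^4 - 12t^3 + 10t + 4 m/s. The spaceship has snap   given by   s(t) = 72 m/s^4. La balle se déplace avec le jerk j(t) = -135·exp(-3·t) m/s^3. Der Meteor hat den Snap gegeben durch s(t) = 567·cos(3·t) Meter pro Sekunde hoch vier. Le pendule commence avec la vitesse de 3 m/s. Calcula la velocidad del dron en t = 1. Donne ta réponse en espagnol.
De la ecuación de la velocidad v(t) = 15·t^4 - 12·t^3 + 10·t + 4, sustituimos t = 1 para obtener v = 17.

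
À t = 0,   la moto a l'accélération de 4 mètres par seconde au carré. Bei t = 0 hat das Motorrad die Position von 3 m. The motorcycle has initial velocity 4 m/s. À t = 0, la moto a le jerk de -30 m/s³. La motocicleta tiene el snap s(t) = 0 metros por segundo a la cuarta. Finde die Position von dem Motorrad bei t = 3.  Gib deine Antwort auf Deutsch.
Um dies zu lösen, müssen wir 4 Stammfunktionen unserer Gleichung für den Snap s(t) = 0 finden. Das Integral von dem Snap, mit j(0) = -30, ergibt den Ruck: j(t) = -30. Die Stammfunktion von dem Ruck ist die Beschleunigung. Mit a(0) = 4 erhalten wir a(t) = 4 - 30·t. Die Stammfunktion von der Beschleunigung ist die Geschwindigkeit. Mit v(0) = 4 erhalten wir v(t) = -15·t^2 + 4·t + 4. Durch Integration von der Geschwindigkeit und Verwendung der Anfangsbedingung x(0) = 3, erhalten wir x(t) = -5·t^3 + 2·t^2 + 4·t + 3. Wir haben die Position x(t) = -5·t^3 + 2·t^2 + 4·t + 3. Durch Einsetzen von t = 3: x(3) = -102.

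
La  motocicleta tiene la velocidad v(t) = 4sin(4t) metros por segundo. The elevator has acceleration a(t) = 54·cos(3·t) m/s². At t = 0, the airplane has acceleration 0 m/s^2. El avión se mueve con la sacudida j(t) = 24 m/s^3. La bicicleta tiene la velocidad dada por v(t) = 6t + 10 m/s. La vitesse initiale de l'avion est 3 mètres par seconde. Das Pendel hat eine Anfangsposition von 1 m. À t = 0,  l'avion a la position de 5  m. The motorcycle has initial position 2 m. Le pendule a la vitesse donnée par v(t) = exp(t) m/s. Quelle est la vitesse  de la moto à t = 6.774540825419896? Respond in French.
Nous avons la vitesse v(t) = 4·sin(4·t). En substituant t = 6.774540825419896: v(6.774540825419896) = 3.69256206263782.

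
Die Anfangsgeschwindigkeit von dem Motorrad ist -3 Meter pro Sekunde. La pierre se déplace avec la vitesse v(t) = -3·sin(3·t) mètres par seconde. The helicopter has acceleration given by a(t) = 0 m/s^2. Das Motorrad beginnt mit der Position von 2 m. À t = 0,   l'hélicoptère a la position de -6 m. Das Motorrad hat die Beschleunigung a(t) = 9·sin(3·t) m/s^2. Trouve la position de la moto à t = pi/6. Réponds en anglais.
To solve this, we need to take 2 antiderivatives of our acceleration equation a(t) = 9·sin(3·t). Taking ∫a(t)dt and applying v(0) = -3, we find v(t) = -3·cos(3·t). Finding the antiderivative of v(t) and using x(0) = 2: x(t) = 2 - sin(3·t). We have position x(t) = 2 - sin(3·t). Substituting t = pi/6: x(pi/6) = 1.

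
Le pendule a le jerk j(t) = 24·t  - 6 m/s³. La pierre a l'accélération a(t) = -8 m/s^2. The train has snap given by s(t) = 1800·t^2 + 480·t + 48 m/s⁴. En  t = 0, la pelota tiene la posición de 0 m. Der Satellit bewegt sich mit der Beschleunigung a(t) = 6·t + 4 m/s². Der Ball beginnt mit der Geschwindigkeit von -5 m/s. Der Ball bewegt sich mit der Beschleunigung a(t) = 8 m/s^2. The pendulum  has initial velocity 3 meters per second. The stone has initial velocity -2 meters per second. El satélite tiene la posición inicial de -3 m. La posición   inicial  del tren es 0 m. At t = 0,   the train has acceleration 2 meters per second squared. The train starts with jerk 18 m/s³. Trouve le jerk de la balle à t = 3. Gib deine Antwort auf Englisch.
Starting from acceleration a(t) = 8, we take 1 derivative. Differentiating acceleration, we get jerk: j(t) = 0. We have jerk j(t) = 0. Substituting t = 3: j(3) = 0.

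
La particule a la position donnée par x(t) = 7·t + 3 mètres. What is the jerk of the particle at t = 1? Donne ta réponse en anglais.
To solve this, we need to take 3 derivatives of our position equation x(t) = 7·t + 3. Taking d/dt of x(t), we find v(t) = 7. Differentiating velocity, we get acceleration: a(t) = 0. The derivative of acceleration gives jerk: j(t) = 0. Using j(t) = 0 and substituting t = 1, we find j = 0.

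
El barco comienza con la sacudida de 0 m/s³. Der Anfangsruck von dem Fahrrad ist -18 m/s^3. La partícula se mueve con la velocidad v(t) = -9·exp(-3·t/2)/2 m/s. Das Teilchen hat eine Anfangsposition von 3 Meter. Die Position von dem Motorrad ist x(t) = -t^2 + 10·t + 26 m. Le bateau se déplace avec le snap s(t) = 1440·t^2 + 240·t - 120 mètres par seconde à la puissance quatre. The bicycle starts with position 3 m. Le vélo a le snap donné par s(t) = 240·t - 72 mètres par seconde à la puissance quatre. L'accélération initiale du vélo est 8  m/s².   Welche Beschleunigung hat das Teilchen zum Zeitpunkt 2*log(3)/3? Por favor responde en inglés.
We must differentiate our velocity equation v(t) = -9·exp(-3·t/2)/2 1 time. Taking d/dt of v(t), we find a(t) = 27·exp(-3·t/2)/4. From the given acceleration equation a(t) = 27·exp(-3·t/2)/4, we substitute t = 2*log(3)/3 to get a = 9/4.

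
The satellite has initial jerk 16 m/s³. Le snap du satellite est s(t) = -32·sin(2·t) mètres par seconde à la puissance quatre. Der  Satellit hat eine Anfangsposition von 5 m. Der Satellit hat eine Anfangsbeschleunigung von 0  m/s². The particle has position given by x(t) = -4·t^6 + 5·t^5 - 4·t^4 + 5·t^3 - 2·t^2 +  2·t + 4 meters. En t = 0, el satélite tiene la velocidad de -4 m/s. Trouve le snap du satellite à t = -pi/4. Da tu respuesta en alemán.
Mit s(t) = -32·sin(2·t) und Einsetzen von t = -pi/4, finden wir s = 32.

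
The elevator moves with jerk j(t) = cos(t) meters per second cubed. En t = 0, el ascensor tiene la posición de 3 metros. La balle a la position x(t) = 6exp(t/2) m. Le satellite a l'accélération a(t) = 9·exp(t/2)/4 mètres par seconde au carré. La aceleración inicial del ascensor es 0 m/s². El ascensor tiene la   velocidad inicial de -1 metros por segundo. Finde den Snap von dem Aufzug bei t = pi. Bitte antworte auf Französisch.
Pour résoudre ceci, nous devons prendre 1 dérivée de notre équation du jerk j(t) = cos(t). En dérivant le jerk, nous obtenons le snap: s(t) = -sin(t). En utilisant s(t) = -sin(t) et en substituant t = pi, nous trouvons s = 0.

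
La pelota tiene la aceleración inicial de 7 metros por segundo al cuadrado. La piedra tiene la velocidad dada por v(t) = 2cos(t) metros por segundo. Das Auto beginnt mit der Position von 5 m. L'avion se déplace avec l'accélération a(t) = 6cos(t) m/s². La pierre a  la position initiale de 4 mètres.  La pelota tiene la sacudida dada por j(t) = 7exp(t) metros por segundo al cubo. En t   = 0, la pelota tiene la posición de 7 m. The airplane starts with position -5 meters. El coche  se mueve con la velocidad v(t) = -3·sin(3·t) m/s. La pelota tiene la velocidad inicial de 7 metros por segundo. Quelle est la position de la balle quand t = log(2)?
Nous devons intégrer notre équation du jerk j(t) = 7·exp(t) 3 fois. La primitive du jerk est l'accélération. En utilisant a(0) = 7, nous obtenons a(t) = 7·exp(t). En intégrant l'accélération et en utilisant la condition initiale v(0) = 7, nous obtenons v(t) = 7·exp(t). L'intégrale de la vitesse est la position. En utilisant x(0) = 7, nous obtenons x(t) = 7·exp(t). En utilisant x(t) = 7·exp(t) et en substituant t = log(2), nous trouvons x = 14.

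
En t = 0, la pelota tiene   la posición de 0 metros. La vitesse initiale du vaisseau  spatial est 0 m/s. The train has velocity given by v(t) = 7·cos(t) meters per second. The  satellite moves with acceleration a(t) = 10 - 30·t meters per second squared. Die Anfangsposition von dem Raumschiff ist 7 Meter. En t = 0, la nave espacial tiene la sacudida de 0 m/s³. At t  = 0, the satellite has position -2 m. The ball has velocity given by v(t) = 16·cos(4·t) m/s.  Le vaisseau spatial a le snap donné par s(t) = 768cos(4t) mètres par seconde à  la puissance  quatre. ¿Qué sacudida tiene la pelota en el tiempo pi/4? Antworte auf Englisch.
We must differentiate our velocity equation v(t) = 16·cos(4·t) 2 times. Taking d/dt of v(t), we find a(t) = -64·sin(4·t). Taking d/dt of a(t), we find j(t) = -256·cos(4·t). Using j(t) = -256·cos(4·t) and substituting t = pi/4, we find j = 256.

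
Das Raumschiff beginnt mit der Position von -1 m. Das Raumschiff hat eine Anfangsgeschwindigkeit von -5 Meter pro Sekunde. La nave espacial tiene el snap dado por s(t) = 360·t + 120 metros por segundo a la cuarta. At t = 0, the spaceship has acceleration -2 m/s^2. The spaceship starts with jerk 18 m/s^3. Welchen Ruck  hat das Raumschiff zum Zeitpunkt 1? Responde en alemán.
Um dies zu lösen, müssen wir 1 Integral unserer Gleichung für den Snap s(t) = 360·t + 120 finden. Die Stammfunktion von dem Snap, mit j(0) = 18, ergibt den Ruck: j(t) = 180·t^2 + 120·t + 18. Mit j(t) = 180·t^2 + 120·t + 18 und Einsetzen von t = 1, finden wir j = 318.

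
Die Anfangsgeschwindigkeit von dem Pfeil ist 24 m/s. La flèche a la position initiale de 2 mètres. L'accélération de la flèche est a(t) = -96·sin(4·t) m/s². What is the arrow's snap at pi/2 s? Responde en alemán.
Wir müssen unsere Gleichung für die Beschleunigung a(t) = -96·sin(4·t) 2-mal ableiten. Mit d/dt von a(t) finden wir j(t) = -384·cos(4·t). Durch Ableiten von dem Ruck erhalten wir den Snap: s(t) = 1536·sin(4·t). Wir haben den Snap s(t) = 1536·sin(4·t). Durch Einsetzen von t = pi/2: s(pi/2) = 0.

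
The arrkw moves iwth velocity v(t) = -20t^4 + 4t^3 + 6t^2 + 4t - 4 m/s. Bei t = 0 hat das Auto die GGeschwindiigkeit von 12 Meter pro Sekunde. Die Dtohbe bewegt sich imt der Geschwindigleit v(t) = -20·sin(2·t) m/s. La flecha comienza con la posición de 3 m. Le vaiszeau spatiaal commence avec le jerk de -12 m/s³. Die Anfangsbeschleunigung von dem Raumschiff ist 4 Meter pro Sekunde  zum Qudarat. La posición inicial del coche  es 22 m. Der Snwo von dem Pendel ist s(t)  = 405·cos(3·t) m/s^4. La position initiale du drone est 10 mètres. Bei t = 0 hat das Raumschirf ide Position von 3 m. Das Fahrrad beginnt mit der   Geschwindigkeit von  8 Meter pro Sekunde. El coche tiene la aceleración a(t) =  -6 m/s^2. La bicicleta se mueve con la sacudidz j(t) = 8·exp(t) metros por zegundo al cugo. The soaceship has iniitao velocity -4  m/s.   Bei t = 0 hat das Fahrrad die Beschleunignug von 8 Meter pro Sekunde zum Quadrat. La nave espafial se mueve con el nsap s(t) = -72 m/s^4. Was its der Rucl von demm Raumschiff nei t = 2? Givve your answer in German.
Um dies zu lösen, müssen wir 1 Integral unserer Gleichung für den Snap s(t) = -72 finden. Durch Integration von dem Snap und Verwendung der Anfangsbedingung j(0) = -12, erhalten wir j(t) = -72·t - 12. Mit j(t) = -72·t - 12 und Einsetzen von t = 2, finden wir j = -156.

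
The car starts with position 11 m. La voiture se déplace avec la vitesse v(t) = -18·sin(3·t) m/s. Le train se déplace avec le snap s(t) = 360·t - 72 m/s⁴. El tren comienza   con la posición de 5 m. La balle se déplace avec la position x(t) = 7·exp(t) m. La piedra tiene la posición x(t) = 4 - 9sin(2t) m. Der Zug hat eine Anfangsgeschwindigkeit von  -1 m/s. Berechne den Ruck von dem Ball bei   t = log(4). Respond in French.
En partant de la position x(t) = 7·exp(t), nous prenons 3 dérivées. En prenant d/dt de x(t), nous trouvons v(t) = 7·exp(t). En dérivant la vitesse, nous obtenons l'accélération: a(t) = 7·exp(t). En prenant d/dt de a(t), nous trouvons j(t) = 7·exp(t). De l'équation du jerk j(t) = 7·exp(t), nous substituons t = log(4) pour obtenir j = 28.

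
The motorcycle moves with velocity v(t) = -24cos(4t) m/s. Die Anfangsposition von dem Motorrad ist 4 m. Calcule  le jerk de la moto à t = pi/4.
Nous devons dériver notre équation de la vitesse v(t) = -24·cos(4·t) 2 fois. En dérivant la vitesse, nous obtenons l'accélération: a(t) = 96·sin(4·t). En prenant d/dt de a(t), nous trouvons j(t) = 384·cos(4·t). Nous avons le jerk j(t) = 384·cos(4·t). En substituant t = pi/4: j(pi/4) = -384.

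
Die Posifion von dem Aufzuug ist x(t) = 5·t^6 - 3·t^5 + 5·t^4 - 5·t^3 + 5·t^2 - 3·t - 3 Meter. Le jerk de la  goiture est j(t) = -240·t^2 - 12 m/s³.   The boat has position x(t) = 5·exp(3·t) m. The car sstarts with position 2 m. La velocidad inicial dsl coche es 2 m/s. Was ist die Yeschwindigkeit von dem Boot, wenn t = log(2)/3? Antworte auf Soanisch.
Partiendo de la posición x(t) = 5·exp(3·t), tomamos 1 derivada. Tomando d/dt de x(t), encontramos v(t) = 15·exp(3·t). De la ecuación de la velocidad v(t) = 15·exp(3·t), sustituimos t = log(2)/3 para obtener v = 30.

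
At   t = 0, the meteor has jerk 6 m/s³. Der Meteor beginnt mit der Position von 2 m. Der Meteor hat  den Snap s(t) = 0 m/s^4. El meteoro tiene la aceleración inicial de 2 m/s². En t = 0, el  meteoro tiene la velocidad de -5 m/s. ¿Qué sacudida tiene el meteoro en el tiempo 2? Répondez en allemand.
Um dies zu lösen, müssen wir 1 Stammfunktion unserer Gleichung für den Snap s(t) = 0 finden. Durch Integration von dem Snap und Verwendung der Anfangsbedingung j(0) = 6, erhalten wir j(t) = 6. Mit j(t) = 6 und Einsetzen von t = 2, finden wir j = 6.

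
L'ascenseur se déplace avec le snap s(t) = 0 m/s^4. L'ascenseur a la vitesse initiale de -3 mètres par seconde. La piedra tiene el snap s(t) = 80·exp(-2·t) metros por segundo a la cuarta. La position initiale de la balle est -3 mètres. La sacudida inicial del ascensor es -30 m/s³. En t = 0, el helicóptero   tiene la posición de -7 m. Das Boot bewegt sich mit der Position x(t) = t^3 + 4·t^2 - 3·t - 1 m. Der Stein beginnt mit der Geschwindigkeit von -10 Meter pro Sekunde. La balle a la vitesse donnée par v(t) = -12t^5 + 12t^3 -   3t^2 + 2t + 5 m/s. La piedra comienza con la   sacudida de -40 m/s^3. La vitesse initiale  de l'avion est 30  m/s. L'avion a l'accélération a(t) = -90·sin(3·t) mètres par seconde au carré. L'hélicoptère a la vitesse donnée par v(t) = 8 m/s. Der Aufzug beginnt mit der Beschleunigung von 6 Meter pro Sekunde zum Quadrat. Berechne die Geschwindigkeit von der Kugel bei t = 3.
Wir haben die Geschwindigkeit v(t) = -12·t^5 + 12·t^3 - 3·t^2 + 2·t + 5. Durch Einsetzen von t = 3: v(3) = -2608.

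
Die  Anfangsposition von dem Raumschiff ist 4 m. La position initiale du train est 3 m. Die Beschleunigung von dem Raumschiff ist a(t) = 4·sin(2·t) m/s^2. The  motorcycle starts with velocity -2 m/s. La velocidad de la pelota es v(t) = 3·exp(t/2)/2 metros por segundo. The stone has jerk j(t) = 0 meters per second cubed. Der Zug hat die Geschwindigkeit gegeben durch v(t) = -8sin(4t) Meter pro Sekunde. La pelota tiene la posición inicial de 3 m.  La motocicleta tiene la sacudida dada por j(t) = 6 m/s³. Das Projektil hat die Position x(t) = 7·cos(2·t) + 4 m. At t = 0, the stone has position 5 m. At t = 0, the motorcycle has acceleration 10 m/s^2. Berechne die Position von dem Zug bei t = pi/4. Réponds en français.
Nous devons trouver l'intégrale de notre équation de la vitesse v(t) = -8·sin(4·t) 1 fois. En intégrant la vitesse et en utilisant la condition initiale x(0) = 3, nous obtenons x(t) = 2·cos(4·t) + 1. En utilisant x(t) = 2·cos(4·t) + 1 et en substituant t = pi/4, nous trouvons x = -1.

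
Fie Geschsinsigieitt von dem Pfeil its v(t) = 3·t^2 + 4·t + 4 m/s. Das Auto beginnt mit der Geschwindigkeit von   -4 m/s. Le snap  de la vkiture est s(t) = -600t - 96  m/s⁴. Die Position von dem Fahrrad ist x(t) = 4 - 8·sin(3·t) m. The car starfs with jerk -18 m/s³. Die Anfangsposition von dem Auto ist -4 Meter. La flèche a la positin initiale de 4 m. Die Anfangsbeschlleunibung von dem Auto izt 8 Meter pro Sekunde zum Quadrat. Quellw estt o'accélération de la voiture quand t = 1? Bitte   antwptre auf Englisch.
To solve this, we need to take 2 integrals of our snap equation s(t) = -600·t - 96. The integral of snap is jerk. Using j(0) = -18, we get j(t) = -300·t^2 - 96·t - 18. Finding the antiderivative of j(t) and using a(0) = 8: a(t) = -100·t^3 - 48·t^2 - 18·t + 8. Using a(t) = -100·t^3 - 48·t^2 - 18·t + 8 and substituting t = 1, we find a = -158.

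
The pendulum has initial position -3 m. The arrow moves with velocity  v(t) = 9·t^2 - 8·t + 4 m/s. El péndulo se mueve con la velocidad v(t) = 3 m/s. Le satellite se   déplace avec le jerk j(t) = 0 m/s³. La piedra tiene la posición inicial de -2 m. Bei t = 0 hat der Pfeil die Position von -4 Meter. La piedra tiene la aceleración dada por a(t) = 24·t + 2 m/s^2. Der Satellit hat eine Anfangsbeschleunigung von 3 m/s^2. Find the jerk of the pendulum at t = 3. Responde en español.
Para resolver esto, necesitamos tomar 2 derivadas de nuestra ecuación de la velocidad v(t) = 3. La derivada de la velocidad da la aceleración: a(t) = 0. La derivada de la aceleración da la sacudida: j(t) = 0. De la ecuación de la sacudida j(t) = 0, sustituimos t = 3 para obtener j = 0.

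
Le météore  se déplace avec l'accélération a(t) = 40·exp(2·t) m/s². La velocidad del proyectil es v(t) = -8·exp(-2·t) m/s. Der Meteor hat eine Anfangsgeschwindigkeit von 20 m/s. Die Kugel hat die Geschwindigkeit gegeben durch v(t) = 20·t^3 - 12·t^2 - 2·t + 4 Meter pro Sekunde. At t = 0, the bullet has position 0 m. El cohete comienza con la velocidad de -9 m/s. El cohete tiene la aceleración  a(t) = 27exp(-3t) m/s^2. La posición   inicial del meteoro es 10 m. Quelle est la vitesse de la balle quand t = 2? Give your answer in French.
De l'équation de la vitesse v(t) = 20·t^3 - 12·t^2 - 2·t + 4, nous substituons t = 2 pour obtenir v = 112.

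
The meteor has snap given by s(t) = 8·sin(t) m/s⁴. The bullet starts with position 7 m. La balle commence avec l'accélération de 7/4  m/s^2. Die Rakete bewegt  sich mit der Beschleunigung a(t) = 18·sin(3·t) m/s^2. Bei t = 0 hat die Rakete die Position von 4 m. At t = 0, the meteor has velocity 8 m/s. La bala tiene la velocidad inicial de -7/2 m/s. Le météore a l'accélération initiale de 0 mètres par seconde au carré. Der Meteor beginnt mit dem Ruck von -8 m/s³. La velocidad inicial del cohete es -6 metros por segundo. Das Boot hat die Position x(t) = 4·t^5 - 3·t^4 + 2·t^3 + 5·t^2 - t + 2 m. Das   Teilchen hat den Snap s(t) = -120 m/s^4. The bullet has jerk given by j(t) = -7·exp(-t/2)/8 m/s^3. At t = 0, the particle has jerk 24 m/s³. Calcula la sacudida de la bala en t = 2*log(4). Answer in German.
Aus der Gleichung für den Ruck j(t) = -7·exp(-t/2)/8, setzen wir t = 2*log(4) ein und erhalten j = -7/32.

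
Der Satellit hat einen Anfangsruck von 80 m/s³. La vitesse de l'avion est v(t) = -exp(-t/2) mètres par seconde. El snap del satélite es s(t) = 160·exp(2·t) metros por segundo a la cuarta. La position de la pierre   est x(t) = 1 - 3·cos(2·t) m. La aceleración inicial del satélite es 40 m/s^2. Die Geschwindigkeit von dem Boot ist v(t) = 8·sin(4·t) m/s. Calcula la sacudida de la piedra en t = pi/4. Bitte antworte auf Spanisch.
Partiendo de la posición x(t) = 1 - 3·cos(2·t), tomamos 3 derivadas. Derivando la posición, obtenemos la velocidad: v(t) = 6·sin(2·t). La derivada de la velocidad da la aceleración: a(t) = 12·cos(2·t). La derivada de la aceleración da la sacudida: j(t) = -24·sin(2·t). Usando j(t) = -24·sin(2·t) y sustituyendo t = pi/4, encontramos j = -24.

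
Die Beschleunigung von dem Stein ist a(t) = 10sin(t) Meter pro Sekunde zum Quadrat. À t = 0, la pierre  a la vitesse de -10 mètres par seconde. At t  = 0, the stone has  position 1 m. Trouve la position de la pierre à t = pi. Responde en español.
Debemos encontrar la antiderivada de nuestra ecuación de la aceleración a(t) = 10·sin(t) 2 veces. La antiderivada de la aceleración, con v(0) = -10, da la velocidad: v(t) = -10·cos(t). La integral de la velocidad es la posición. Usando x(0) = 1, obtenemos x(t) = 1 - 10·sin(t). Tenemos la posición x(t) = 1 - 10·sin(t). Sustituyendo t = pi: x(pi) = 1.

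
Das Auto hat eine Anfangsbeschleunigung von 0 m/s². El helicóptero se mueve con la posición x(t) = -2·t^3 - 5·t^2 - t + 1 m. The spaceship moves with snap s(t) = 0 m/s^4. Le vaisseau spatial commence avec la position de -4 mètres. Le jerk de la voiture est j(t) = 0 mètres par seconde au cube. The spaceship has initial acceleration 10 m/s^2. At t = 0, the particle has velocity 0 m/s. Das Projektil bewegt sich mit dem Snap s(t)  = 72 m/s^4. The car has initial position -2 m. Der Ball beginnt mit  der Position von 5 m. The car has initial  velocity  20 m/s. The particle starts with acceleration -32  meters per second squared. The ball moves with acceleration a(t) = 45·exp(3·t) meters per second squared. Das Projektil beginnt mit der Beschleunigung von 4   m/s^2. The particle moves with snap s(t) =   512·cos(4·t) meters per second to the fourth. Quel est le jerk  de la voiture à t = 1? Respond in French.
Nous avons le jerk j(t) = 0. En substituant t = 1: j(1) = 0.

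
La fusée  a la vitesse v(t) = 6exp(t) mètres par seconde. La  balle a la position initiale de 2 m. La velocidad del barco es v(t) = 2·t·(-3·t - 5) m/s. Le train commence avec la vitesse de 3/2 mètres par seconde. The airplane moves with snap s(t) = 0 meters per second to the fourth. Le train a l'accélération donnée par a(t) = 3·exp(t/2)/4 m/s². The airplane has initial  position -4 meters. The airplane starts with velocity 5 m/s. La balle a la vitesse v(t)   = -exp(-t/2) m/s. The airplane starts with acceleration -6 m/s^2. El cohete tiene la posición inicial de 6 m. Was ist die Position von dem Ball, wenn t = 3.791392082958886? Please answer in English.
Starting from velocity v(t) = -exp(-t/2), we take 1 integral. The antiderivative of velocity, with x(0) = 2, gives position: x(t) = 2·exp(-t/2). From the given position equation x(t) = 2·exp(-t/2), we substitute t = 3.791392082958886 to get x = 0.300427487308567.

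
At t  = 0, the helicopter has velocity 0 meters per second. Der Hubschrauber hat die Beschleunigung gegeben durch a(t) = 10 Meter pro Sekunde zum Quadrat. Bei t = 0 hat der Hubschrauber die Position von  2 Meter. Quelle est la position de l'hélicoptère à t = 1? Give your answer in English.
To find the answer, we compute 2 integrals of a(t) = 10. Integrating acceleration and using the initial condition v(0) = 0, we get v(t) = 10·t. Taking ∫v(t)dt and applying x(0) = 2, we find x(t) = 5·t^2 + 2. We have position x(t) = 5·t^2 + 2. Substituting t = 1: x(1) = 7.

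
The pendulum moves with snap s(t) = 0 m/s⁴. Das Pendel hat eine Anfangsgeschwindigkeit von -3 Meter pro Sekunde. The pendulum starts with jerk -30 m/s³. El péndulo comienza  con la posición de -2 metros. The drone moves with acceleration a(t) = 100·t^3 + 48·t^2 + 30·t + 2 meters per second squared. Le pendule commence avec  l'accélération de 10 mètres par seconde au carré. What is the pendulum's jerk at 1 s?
To solve this, we need to take 1 integral of our snap equation s(t) = 0. The antiderivative of snap, with j(0) = -30, gives jerk: j(t) = -30. We have jerk j(t) = -30. Substituting t = 1: j(1) = -30.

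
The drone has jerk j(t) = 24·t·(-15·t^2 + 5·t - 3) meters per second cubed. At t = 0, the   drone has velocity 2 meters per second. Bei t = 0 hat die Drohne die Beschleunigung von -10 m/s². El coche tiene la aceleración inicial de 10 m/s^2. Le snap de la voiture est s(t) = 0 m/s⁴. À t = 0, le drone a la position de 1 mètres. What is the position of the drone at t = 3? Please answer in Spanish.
Necesitamos integrar nuestra ecuación de la sacudida j(t) = 24·t·(-15·t^2 + 5·t - 3) 3 veces. La antiderivada de la sacudida es la aceleración. Usando a(0) = -10, obtenemos a(t) = -90·t^4 + 40·t^3 - 36·t^2 - 10. La antiderivada de la aceleración, con v(0) = 2, da la velocidad: v(t) = -18·t^5 + 10·t^4 - 12·t^3 - 10·t + 2. La integral de la velocidad es la posición. Usando x(0) = 1, obtenemos x(t) = -3·t^6 + 2·t^5 - 3·t^4 - 5·t^2 + 2·t + 1. Usando x(t) = -3·t^6 + 2·t^5 - 3·t^4 - 5·t^2 + 2·t + 1 y sustituyendo t = 3, encontramos x = -1982.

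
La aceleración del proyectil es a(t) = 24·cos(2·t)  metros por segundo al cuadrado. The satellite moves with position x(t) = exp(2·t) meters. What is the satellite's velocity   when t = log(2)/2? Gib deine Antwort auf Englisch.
We must differentiate our position equation x(t) = exp(2·t) 1 time. Differentiating position, we get velocity: v(t) = 2·exp(2·t). Using v(t) = 2·exp(2·t) and substituting t = log(2)/2, we find v = 4.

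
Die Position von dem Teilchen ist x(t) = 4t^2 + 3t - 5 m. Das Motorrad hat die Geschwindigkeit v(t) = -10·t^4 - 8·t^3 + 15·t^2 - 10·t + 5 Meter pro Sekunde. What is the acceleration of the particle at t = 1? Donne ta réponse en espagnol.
Debemos derivar nuestra ecuación de la posición x(t) = 4·t^2 + 3·t - 5 2 veces. Tomando d/dt de x(t), encontramos v(t) = 8·t + 3. La derivada de la velocidad da la aceleración: a(t) = 8. De la ecuación de la aceleración a(t) = 8, sustituimos t = 1 para obtener a = 8.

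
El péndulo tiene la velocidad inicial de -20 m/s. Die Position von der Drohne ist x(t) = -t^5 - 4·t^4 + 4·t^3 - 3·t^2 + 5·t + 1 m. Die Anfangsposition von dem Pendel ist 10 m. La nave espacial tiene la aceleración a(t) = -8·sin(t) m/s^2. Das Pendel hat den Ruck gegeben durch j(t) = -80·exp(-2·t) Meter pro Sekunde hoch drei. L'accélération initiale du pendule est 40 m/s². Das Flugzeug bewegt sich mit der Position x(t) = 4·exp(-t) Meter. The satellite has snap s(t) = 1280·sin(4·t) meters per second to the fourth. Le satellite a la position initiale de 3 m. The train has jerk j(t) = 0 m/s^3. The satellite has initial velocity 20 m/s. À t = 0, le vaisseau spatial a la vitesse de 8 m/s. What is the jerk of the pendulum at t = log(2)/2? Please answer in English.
From the given jerk equation j(t) = -80·exp(-2·t), we substitute t = log(2)/2 to get j = -40.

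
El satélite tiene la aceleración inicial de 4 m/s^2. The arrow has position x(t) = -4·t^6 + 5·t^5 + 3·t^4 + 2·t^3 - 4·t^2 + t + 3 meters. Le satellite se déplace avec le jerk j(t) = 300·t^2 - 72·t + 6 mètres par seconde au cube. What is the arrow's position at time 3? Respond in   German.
Wir haben die Position x(t) = -4·t^6 + 5·t^5 + 3·t^4 + 2·t^3 - 4·t^2 + t + 3. Durch Einsetzen von t = 3: x(3) = -1434.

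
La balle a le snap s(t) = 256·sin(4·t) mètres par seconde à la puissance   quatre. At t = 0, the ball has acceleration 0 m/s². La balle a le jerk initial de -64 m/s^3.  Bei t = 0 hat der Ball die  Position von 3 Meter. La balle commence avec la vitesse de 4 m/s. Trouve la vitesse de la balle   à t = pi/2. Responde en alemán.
Um dies zu lösen, müssen wir 3 Integrale unserer Gleichung für den Snap s(t) = 256·sin(4·t) finden. Mit ∫s(t)dt und Anwendung von j(0) = -64, finden wir j(t) = -64·cos(4·t). Mit ∫j(t)dt und Anwendung von a(0) = 0, finden wir a(t) = -16·sin(4·t). Das Integral von der Beschleunigung, mit v(0) = 4, ergibt die Geschwindigkeit: v(t) = 4·cos(4·t). Aus der Gleichung für die Geschwindigkeit v(t) = 4·cos(4·t), setzen wir t = pi/2 ein und erhalten v = 4.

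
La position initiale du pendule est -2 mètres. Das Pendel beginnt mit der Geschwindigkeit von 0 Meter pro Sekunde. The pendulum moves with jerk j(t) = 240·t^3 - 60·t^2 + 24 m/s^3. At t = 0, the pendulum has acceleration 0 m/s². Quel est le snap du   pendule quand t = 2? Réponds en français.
En partant du jerk j(t) = 240·t^3 - 60·t^2 + 24, nous prenons 1 dérivée. En prenant d/dt de j(t), nous trouvons s(t) = 720·t^2 - 120·t. Nous avons le snap s(t) = 720·t^2 - 120·t. En substituant t = 2: s(2) = 2640.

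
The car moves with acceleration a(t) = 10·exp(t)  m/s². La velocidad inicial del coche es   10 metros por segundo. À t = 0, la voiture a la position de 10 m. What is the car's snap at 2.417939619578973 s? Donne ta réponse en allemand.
Um dies zu lösen, müssen wir 2 Ableitungen unserer Gleichung für die Beschleunigung a(t) = 10·exp(t) nehmen. Durch Ableiten von der Beschleunigung erhalten wir den Ruck: j(t) = 10·exp(t). Die Ableitung von dem Ruck ergibt den Snap: s(t) = 10·exp(t). Wir haben den Snap s(t) = 10·exp(t). Durch Einsetzen von t = 2.417939619578973: s(2.417939619578973) = 112.227124204245.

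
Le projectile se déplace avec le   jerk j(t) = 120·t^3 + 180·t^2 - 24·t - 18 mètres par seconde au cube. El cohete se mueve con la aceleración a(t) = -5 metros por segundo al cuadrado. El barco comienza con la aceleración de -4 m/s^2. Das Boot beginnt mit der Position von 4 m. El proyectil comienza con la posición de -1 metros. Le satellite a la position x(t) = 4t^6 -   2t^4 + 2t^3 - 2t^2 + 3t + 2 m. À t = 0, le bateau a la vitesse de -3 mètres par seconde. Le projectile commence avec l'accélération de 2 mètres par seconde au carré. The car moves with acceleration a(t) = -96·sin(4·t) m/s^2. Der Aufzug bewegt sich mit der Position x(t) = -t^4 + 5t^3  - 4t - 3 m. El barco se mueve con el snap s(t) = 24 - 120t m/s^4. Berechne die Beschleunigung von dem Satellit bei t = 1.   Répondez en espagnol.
Debemos derivar nuestra ecuación de la posición x(t) = 4·t^6 - 2·t^4 + 2·t^3 - 2·t^2 + 3·t + 2 2 veces. Tomando d/dt de x(t), encontramos v(t) = 24·t^5 - 8·t^3 + 6·t^2 - 4·t + 3. Derivando la velocidad, obtenemos la aceleración: a(t) = 120·t^4 - 24·t^2 + 12·t - 4. Tenemos la aceleración a(t) = 120·t^4 - 24·t^2 + 12·t - 4. Sustituyendo t = 1: a(1) = 104.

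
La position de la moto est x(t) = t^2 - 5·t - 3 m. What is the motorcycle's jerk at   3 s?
We must differentiate our position equation x(t) = t^2 - 5·t - 3 3 times. Taking d/dt of x(t), we find v(t) = 2·t - 5. Differentiating velocity, we get acceleration: a(t) = 2. Differentiating acceleration, we get jerk: j(t) = 0. From the given jerk equation j(t) = 0, we substitute t = 3 to get j = 0.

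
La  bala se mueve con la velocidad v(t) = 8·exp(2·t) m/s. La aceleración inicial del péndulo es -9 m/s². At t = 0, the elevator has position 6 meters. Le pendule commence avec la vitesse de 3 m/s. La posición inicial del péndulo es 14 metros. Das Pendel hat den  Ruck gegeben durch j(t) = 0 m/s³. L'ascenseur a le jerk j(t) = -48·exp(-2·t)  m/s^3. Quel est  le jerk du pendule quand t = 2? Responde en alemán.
Mit j(t) = 0 und Einsetzen von t = 2, finden wir j = 0.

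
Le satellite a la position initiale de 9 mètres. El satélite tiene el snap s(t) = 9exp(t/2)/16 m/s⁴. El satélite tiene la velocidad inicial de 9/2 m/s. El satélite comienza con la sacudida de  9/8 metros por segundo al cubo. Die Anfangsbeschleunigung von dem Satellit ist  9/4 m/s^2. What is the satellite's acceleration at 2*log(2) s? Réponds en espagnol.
Partiendo del snap s(t) = 9·exp(t/2)/16, tomamos 2 antiderivadas. Integrando el snap y usando la condición inicial j(0) = 9/8, obtenemos j(t) = 9·exp(t/2)/8. La integral de la sacudida, con a(0) = 9/4, da la aceleración: a(t) = 9·exp(t/2)/4. De la ecuación de la aceleración a(t) = 9·exp(t/2)/4, sustituimos t = 2*log(2) para obtener a = 9/2.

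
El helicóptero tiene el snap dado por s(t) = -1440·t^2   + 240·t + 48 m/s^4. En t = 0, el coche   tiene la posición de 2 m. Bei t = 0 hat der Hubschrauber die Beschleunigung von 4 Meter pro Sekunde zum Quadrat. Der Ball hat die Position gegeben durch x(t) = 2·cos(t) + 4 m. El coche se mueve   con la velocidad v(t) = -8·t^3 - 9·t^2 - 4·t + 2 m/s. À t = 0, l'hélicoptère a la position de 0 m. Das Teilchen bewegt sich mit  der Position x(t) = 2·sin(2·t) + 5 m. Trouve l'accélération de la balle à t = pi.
Pour résoudre ceci, nous devons prendre 2 dérivées de notre équation de la position x(t) = 2·cos(t) + 4. En dérivant la position, nous obtenons la vitesse: v(t) = -2·sin(t). En prenant d/dt de v(t), nous trouvons a(t) = -2·cos(t). Nous avons l'accélération a(t) = -2·cos(t). En substituant t = pi: a(pi) = 2.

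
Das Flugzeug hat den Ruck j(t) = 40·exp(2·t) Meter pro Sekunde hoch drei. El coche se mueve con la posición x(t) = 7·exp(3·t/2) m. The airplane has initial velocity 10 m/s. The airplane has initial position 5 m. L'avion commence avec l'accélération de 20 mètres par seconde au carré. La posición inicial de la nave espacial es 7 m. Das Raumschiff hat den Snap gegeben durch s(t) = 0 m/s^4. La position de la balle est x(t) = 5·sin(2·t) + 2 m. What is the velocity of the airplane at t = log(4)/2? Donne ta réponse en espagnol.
Para resolver esto, necesitamos tomar 2 antiderivadas de nuestra ecuación de la sacudida j(t) = 40·exp(2·t). La antiderivada de la sacudida es la aceleración. Usando a(0) = 20, obtenemos a(t) = 20·exp(2·t). Tomando ∫a(t)dt y aplicando v(0) = 10, encontramos v(t) = 10·exp(2·t). Tenemos la velocidad v(t) = 10·exp(2·t). Sustituyendo t = log(4)/2: v(log(4)/2) = 40.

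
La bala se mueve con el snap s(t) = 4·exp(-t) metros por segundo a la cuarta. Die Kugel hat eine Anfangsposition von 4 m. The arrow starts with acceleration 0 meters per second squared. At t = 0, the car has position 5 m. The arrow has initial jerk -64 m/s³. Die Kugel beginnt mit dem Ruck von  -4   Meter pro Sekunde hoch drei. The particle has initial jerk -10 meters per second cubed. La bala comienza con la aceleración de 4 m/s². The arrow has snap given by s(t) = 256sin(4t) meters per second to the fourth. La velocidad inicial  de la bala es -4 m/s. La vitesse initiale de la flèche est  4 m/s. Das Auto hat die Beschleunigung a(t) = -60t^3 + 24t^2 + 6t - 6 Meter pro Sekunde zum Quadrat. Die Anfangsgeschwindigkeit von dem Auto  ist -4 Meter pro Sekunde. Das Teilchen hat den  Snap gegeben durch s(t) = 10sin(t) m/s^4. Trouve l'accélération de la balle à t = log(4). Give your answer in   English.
We must find the integral of our snap equation s(t) = 4·exp(-t) 2 times. Integrating snap and using the initial condition j(0) = -4, we get j(t) = -4·exp(-t). Integrating jerk and using the initial condition a(0) = 4, we get a(t) = 4·exp(-t). From the given acceleration equation a(t) = 4·exp(-t), we substitute t = log(4) to get a = 1.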